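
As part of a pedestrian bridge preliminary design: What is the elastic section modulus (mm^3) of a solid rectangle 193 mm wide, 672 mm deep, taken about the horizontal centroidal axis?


S = b * h^2 / 6
= 193 * 672^2 / 6
= 193 * 451584 / 6
= 14525952.0 mm^3

14525952.0 mm^3


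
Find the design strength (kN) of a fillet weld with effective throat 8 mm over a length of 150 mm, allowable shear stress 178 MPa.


Strength = throat * length * allowable stress
= 8 * 150 * 178 N
= 213600 N
= 213.6 kN

213.6 kN


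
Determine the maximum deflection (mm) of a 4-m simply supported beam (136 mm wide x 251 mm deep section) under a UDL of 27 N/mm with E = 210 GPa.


I = 136 * 251^3 / 12 = 179216844.67 mm^4
L = 4000.0 mm, w = 27 N/mm, E = 210000.0 MPa
delta = 5 * w * L^4 / (384 * E * I)
= 5 * 27 * 4000.0^4 / (384 * 210000.0 * 179216844.67)
= 2.3914 mm

2.3914 mm


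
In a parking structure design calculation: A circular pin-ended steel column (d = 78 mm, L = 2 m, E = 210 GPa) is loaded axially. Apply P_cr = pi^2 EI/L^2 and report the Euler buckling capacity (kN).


I = pi * d^4 / 64 = 1816972.31 mm^4
L = 2000.0 mm
P_cr = pi^2 * E * I / L^2
= 9.8696 * 210000.0 * 1816972.31 / 2000.0^2
= 941471.89 N = 941.4719 kN

941.4719 kN


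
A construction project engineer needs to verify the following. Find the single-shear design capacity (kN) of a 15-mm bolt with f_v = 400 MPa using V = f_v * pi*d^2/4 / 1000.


A = pi * d^2 / 4 = pi * 15^2 / 4 = 176.7146 mm^2
V = f_v * A / 1000 = 400 * 176.7146 / 1000
= 70.6858 kN

70.6858 kN


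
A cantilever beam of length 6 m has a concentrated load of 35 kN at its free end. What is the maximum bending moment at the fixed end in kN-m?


For a cantilever with a point load at the free end:
M_max = P * L = 35 * 6 = 210 kN-m

210 kN-m


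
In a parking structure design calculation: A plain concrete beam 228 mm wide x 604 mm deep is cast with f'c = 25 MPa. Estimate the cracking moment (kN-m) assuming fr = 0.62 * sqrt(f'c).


fr = 0.62 * sqrt(25) = 0.62 * 5.0 = 3.1 MPa
I = 228 * 604^3 / 12 = 4186628416.0 mm^4
y_t = 302.0 mm
M_cr = fr * I / y_t = 3.1 * 4186628416.0 / 302.0 N-mm
= 42.9753 kN-m

42.9753 kN-m


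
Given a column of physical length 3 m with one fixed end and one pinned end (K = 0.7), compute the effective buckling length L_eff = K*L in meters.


L_eff = K * L
= 0.7 * 3
= 2.1 m

2.1 m


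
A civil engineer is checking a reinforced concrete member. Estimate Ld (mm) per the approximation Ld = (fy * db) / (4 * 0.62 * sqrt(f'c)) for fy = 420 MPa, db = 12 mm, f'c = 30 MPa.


Ld = (fy * db) / (4 * 0.62 * sqrt(f'c))
= (420 * 12) / (4 * 0.62 * sqrt(30))
= 5040 / 13.5835
= 371.04 mm

371.04 mm


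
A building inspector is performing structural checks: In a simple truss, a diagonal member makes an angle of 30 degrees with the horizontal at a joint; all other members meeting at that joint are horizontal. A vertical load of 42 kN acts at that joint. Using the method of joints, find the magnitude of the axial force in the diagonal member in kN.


At the joint, only the diagonal has a vertical component, so vertical equilibrium gives:
F * sin(30) = 42
F = 42 / sin(30)
= 42 / 0.5
= 84.0 kN

84.0 kN


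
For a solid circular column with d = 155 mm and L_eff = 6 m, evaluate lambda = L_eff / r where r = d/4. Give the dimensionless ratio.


Radius of gyration r = d / 4 = 155 / 4 = 38.75 mm
L_eff = 6000.0 mm
Slenderness ratio = L / r = 6000.0 / 38.75 = 154.84 (dimensionless)

154.84 (dimensionless)


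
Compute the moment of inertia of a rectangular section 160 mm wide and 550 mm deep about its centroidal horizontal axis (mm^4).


I = b * h^3 / 12
= 160 * 550^3 / 12
= 160 * 166375000 / 12
= 2218333333.33 mm^4

2218333333.33 mm^4


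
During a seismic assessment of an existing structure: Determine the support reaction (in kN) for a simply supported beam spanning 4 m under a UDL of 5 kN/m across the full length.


Total load = w * L = 5 * 4 = 20 kN
By symmetry, each reaction R = total / 2 = 20 / 2 = 10.0 kN

10.0 kN


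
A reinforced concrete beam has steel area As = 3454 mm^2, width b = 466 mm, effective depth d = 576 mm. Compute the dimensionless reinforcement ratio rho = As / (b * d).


rho = As / (b * d)
= 3454 / (466 * 576)
= 3454 / 268416
= 0.012868 (dimensionless)

0.012868 (dimensionless)


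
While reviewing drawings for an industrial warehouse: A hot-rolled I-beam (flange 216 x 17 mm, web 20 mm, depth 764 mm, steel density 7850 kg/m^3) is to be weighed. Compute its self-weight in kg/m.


A_flanges = 2 * 216 * 17 = 7344 mm^2
A_web = (764 - 2 * 17) * 20 = 14600 mm^2
A_total = 7344 + 14600 = 21944 mm^2 = 0.021944 m^2
Weight = rho * A = 7850 * 0.021944 = 172.2604 kg/m

172.2604 kg/m


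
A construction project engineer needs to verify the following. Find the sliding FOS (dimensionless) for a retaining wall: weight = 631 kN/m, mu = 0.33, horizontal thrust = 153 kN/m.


Resisting force = mu * W = 0.33 * 631 = 208.23 kN/m
FOS = Resisting / Driving = 208.23 / 153
= 1.361 (dimensionless)

1.361 (dimensionless)


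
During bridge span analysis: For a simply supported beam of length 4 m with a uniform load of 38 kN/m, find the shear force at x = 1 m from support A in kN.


R_A = w * L / 2 = 38 * 4 / 2 = 76.0 kN
V(x) = R_A - w * x = 76.0 - 38 * 1
= 38.0 kN

38.0 kN


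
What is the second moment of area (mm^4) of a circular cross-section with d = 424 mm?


r = d / 2 = 424 / 2 = 212.0 mm
I = pi * r^4 / 4 = pi * 212.0^4 / 4
= 1586475337.14 mm^4

1586475337.14 mm^4


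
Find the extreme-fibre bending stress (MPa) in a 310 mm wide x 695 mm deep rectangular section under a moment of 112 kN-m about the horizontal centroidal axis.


I = b * h^3 / 12 = 310 * 695^3 / 12 = 8672311354.17 mm^4
y = h / 2 = 695 / 2 = 347.5 mm
M = 112 kN-m = 112000000.0 N-mm
sigma = M * y / I = 112000000.0 * 347.5 / 8672311354.17
= 4.49 MPa

4.49 MPa


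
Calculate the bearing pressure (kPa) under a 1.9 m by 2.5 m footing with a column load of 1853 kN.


A = 1.9 * 2.5 = 4.75 m^2
q = P / A = 1853 / 4.75
= 390.1053 kPa

390.1053 kPa


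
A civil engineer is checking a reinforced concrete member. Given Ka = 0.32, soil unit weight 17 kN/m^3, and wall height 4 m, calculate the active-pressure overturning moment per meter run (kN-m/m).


Pa = 0.5 * Ka * gamma * H^2
= 0.5 * 0.32 * 17 * 4^2
= 43.52 kN/m
Arm = H / 3 = 4 / 3 = 1.3333 m
Mo = Pa * arm = Pa * H / 3 = 43.52 * 4 / 3 = 58.0267 kN-m/m

58.0267 kN-m/m


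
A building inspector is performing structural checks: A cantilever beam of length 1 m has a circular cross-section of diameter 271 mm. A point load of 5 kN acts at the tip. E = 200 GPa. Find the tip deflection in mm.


I = pi * d^4 / 64 = pi * 271^4 / 64 = 264756762.74 mm^4
L = 1000.0 mm, P = 5000.0 N, E = 200000.0 MPa
delta = P * L^3 / (3 * E * I)
= 5000.0 * 1000.0^3 / (3 * 200000.0 * 264756762.74)
= 0.0315 mm

0.0315 mm


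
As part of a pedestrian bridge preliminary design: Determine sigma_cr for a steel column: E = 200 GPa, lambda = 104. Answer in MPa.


sigma_cr = pi^2 * E / lambda^2
= 9.8696 * 200000.0 / 104^2
= 9.8696 * 200000.0 / 10816
= 182.5001 MPa

182.5001 MPa


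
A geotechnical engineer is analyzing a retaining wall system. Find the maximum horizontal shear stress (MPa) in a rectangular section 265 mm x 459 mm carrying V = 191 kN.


A = b * h = 265 * 459 = 121635 mm^2
V = 191 kN = 191000.0 N
tau_max = 1.5 * V / A = 1.5 * 191000.0 / 121635
= 2.3554 MPa

2.3554 MPa


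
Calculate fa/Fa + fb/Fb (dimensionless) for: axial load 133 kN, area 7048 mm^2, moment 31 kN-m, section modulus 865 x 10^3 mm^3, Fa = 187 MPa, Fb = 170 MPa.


f_a = P / A = 133000.0 / 7048 = 18.8706 MPa
f_b = M / S = 31000000.0 / 865000.0 = 35.8382 MPa
Ratio = f_a / Fa + f_b / Fb
= 18.8706 / 187 + 35.8382 / 170
= 0.3117 (dimensionless)

0.3117 (dimensionless)


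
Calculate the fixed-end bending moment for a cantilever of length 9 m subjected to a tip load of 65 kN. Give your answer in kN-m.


For a cantilever with a point load at the free end:
M_max = P * L = 65 * 9 = 585 kN-m

585 kN-m


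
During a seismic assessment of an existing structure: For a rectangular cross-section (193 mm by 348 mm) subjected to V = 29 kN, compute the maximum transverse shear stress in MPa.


A = b * h = 193 * 348 = 67164 mm^2
V = 29 kN = 29000.0 N
tau_max = 1.5 * V / A = 1.5 * 29000.0 / 67164
= 0.6477 MPa

0.6477 MPa


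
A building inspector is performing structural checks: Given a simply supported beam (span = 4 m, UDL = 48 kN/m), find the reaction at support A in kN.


Total load = w * L = 48 * 4 = 192 kN
By symmetry, each reaction R = total / 2 = 192 / 2 = 96.0 kN

96.0 kN


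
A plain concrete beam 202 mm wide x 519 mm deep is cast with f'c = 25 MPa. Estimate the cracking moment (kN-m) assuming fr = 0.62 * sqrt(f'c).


fr = 0.62 * sqrt(25) = 0.62 * 5.0 = 3.1 MPa
I = 202 * 519^3 / 12 = 2353272376.5 mm^4
y_t = 259.5 mm
M_cr = fr * I / y_t = 3.1 * 2353272376.5 / 259.5 N-mm
= 28.1123 kN-m

28.1123 kN-m


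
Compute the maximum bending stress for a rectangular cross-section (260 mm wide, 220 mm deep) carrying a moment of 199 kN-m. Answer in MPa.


I = b * h^3 / 12 = 260 * 220^3 / 12 = 230706666.67 mm^4
y = h / 2 = 220 / 2 = 110.0 mm
M = 199 kN-m = 199000000.0 N-mm
sigma = M * y / I = 199000000.0 * 110.0 / 230706666.67
= 94.88 MPa

94.88 MPa


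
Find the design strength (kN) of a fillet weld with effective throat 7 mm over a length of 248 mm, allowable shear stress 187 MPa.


Strength = throat * length * allowable stress
= 7 * 248 * 187 N
= 324632 N
= 324.63 kN

324.63 kN


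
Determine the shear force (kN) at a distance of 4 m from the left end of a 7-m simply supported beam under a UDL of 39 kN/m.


R_A = w * L / 2 = 39 * 7 / 2 = 136.5 kN
V(x) = R_A - w * x = 136.5 - 39 * 4
= -19.5 kN

-19.5 kN


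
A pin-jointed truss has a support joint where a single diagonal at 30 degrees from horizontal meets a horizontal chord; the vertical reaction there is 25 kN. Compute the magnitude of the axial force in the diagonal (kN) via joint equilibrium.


At the joint, only the diagonal has a vertical component, so vertical equilibrium gives:
F * sin(30) = 25
F = 25 / sin(30)
= 25 / 0.5
= 50.0 kN

50.0 kN


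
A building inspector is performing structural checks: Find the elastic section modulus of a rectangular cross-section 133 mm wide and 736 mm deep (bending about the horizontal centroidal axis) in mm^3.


S = b * h^2 / 6
= 133 * 736^2 / 6
= 133 * 541696 / 6
= 12007594.67 mm^3

12007594.67 mm^3


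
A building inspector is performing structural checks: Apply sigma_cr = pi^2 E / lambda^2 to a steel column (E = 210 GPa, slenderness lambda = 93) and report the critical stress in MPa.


sigma_cr = pi^2 * E / lambda^2
= 9.8696 * 210000.0 / 93^2
= 9.8696 * 210000.0 / 8649
= 239.6366 MPa

239.6366 MPa


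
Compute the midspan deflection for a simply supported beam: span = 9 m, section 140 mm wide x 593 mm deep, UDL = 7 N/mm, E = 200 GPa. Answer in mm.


I = 140 * 593^3 / 12 = 2432824998.33 mm^4
L = 9000.0 mm, w = 7 N/mm, E = 200000.0 MPa
delta = 5 * w * L^4 / (384 * E * I)
= 5 * 7 * 9000.0^4 / (384 * 200000.0 * 2432824998.33)
= 1.229 mm

1.229 mm


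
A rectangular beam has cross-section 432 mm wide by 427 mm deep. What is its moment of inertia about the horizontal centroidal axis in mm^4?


I = b * h^3 / 12
= 432 * 427^3 / 12
= 432 * 77854483 / 12
= 2802761388.0 mm^4

2802761388.0 mm^4


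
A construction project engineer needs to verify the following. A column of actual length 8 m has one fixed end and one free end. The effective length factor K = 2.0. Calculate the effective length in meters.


L_eff = K * L
= 2.0 * 8
= 16.0 m

16.0 m


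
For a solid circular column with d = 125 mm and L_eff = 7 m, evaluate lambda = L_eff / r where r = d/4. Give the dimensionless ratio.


Radius of gyration r = d / 4 = 125 / 4 = 31.25 mm
L_eff = 7000.0 mm
Slenderness ratio = L / r = 7000.0 / 31.25 = 224.0 (dimensionless)

224.0 (dimensionless)


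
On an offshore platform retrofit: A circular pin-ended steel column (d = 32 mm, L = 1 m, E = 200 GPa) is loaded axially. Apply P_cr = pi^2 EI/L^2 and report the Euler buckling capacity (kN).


I = pi * d^4 / 64 = 51471.85 mm^4
L = 1000.0 mm
P_cr = pi^2 * E * I / L^2
= 9.8696 * 200000.0 * 51471.85 / 1000.0^2
= 101601.37 N = 101.6014 kN

101.6014 kN


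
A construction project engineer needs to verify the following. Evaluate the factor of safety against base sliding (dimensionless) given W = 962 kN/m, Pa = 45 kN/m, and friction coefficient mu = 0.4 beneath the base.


Resisting force = mu * W = 0.4 * 962 = 384.8 kN/m
FOS = Resisting / Driving = 384.8 / 45
= 8.5511 (dimensionless)

8.5511 (dimensionless)


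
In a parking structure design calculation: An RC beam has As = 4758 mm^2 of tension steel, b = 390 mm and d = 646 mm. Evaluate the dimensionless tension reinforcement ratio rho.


rho = As / (b * d)
= 4758 / (390 * 646)
= 4758 / 251940
= 0.018885 (dimensionless)

0.018885 (dimensionless)


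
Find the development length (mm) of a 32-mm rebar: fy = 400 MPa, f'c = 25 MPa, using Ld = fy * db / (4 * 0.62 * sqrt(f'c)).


Ld = (fy * db) / (4 * 0.62 * sqrt(f'c))
= (400 * 32) / (4 * 0.62 * sqrt(25))
= 12800 / 12.4
= 1032.26 mm

1032.26 mm


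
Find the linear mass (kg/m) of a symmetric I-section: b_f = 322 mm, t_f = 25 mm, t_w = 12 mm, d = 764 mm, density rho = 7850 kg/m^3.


A_flanges = 2 * 322 * 25 = 16100 mm^2
A_web = (764 - 2 * 25) * 12 = 8568 mm^2
A_total = 16100 + 8568 = 24668 mm^2 = 0.024668 m^2
Weight = rho * A = 7850 * 0.024668 = 193.6438 kg/m

193.6438 kg/m


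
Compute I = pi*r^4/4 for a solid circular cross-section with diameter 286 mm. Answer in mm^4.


r = d / 2 = 286 / 2 = 143.0 mm
I = pi * r^4 / 4 = pi * 143.0^4 / 4
= 328423353.43 mm^4

328423353.43 mm^4


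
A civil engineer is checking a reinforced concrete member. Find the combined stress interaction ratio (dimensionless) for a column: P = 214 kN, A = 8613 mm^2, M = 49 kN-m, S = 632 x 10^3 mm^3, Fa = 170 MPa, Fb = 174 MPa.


f_a = P / A = 214000.0 / 8613 = 24.8462 MPa
f_b = M / S = 49000000.0 / 632000.0 = 77.5316 MPa
Ratio = f_a / Fa + f_b / Fb
= 24.8462 / 170 + 77.5316 / 174
= 0.5917 (dimensionless)

0.5917 (dimensionless)


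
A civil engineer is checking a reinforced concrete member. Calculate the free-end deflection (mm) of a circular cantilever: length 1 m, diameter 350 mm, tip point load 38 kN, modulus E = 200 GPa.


I = pi * d^4 / 64 = pi * 350^4 / 64 = 736617574.34 mm^4
L = 1000.0 mm, P = 38000.0 N, E = 200000.0 MPa
delta = P * L^3 / (3 * E * I)
= 38000.0 * 1000.0^3 / (3 * 200000.0 * 736617574.34)
= 0.086 mm

0.086 mm


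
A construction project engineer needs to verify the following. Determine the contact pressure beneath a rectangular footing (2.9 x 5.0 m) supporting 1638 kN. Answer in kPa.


A = 2.9 * 5.0 = 14.5 m^2
q = P / A = 1638 / 14.5
= 112.9655 kPa

112.9655 kPa


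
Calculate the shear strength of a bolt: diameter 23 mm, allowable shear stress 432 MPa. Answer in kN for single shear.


A = pi * d^2 / 4 = pi * 23^2 / 4 = 415.4756 mm^2
V = f_v * A / 1000 = 432 * 415.4756 / 1000
= 179.4855 kN

179.4855 kN


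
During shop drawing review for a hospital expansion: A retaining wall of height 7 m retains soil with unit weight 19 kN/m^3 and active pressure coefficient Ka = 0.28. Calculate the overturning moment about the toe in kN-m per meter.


Pa = 0.5 * Ka * gamma * H^2
= 0.5 * 0.28 * 19 * 7^2
= 130.34 kN/m
Arm = H / 3 = 7 / 3 = 2.3333 m
Mo = Pa * arm = Pa * H / 3 = 130.34 * 7 / 3 = 304.1267 kN-m/m

304.1267 kN-m/m


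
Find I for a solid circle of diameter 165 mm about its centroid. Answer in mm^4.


r = d / 2 = 165 / 2 = 82.5 mm
I = pi * r^4 / 4 = pi * 82.5^4 / 4
= 36383600.6 mm^4

36383600.6 mm^4


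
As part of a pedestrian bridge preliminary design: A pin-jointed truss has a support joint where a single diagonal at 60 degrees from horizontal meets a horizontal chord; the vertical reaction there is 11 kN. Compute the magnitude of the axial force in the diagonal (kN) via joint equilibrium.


At the joint, only the diagonal has a vertical component, so vertical equilibrium gives:
F * sin(60) = 11
F = 11 / sin(60)
= 11 / 0.866025
= 12.7 kN

12.7 kN


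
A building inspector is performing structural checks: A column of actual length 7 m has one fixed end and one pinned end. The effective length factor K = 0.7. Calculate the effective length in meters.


L_eff = K * L
= 0.7 * 7
= 4.9 m

4.9 m


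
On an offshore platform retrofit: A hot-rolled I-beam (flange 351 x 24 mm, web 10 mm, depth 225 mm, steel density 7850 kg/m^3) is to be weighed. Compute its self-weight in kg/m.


A_flanges = 2 * 351 * 24 = 16848 mm^2
A_web = (225 - 2 * 24) * 10 = 1770 mm^2
A_total = 16848 + 1770 = 18618 mm^2 = 0.018618 m^2
Weight = rho * A = 7850 * 0.018618 = 146.1513 kg/m

146.1513 kg/m


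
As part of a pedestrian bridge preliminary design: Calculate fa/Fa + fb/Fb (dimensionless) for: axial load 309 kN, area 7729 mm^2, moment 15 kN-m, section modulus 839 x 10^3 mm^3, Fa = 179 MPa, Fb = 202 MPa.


f_a = P / A = 309000.0 / 7729 = 39.9793 MPa
f_b = M / S = 15000000.0 / 839000.0 = 17.8784 MPa
Ratio = f_a / Fa + f_b / Fb
= 39.9793 / 179 + 17.8784 / 202
= 0.3119 (dimensionless)

0.3119 (dimensionless)


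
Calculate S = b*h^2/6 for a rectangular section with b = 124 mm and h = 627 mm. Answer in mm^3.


S = b * h^2 / 6
= 124 * 627^2 / 6
= 124 * 393129 / 6
= 8124666.0 mm^3

8124666.0 mm^3


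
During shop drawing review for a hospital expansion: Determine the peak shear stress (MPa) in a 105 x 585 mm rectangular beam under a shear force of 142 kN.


A = b * h = 105 * 585 = 61425 mm^2
V = 142 kN = 142000.0 N
tau_max = 1.5 * V / A = 1.5 * 142000.0 / 61425
= 3.4676 MPa

3.4676 MPa


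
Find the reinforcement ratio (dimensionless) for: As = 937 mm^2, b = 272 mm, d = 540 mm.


rho = As / (b * d)
= 937 / (272 * 540)
= 937 / 146880
= 0.006379 (dimensionless)

0.006379 (dimensionless)


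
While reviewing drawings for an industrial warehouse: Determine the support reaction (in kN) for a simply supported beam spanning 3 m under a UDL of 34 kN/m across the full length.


Total load = w * L = 34 * 3 = 102 kN
By symmetry, each reaction R = total / 2 = 102 / 2 = 51.0 kN

51.0 kN


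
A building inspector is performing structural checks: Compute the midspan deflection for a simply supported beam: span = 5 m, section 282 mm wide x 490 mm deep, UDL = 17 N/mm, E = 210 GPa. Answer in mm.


I = 282 * 490^3 / 12 = 2764751500.0 mm^4
L = 5000.0 mm, w = 17 N/mm, E = 210000.0 MPa
delta = 5 * w * L^4 / (384 * E * I)
= 5 * 17 * 5000.0^4 / (384 * 210000.0 * 2764751500.0)
= 0.2383 mm

0.2383 mm


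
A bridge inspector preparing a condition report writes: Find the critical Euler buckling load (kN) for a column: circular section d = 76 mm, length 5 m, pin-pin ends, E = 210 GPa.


I = pi * d^4 / 64 = 1637661.98 mm^4
L = 5000.0 mm
P_cr = pi^2 * E * I / L^2
= 9.8696 * 210000.0 * 1637661.98 / 5000.0^2
= 135769.84 N = 135.7698 kN

135.7698 kN


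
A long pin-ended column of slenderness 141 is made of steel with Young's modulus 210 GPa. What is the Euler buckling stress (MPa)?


sigma_cr = pi^2 * E / lambda^2
= 9.8696 * 210000.0 / 141^2
= 9.8696 * 210000.0 / 19881
= 104.2511 MPa

104.2511 MPa


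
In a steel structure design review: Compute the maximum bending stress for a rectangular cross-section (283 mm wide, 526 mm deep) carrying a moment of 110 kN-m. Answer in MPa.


I = b * h^3 / 12 = 283 * 526^3 / 12 = 3432119667.33 mm^4
y = h / 2 = 526 / 2 = 263.0 mm
M = 110 kN-m = 110000000.0 N-mm
sigma = M * y / I = 110000000.0 * 263.0 / 3432119667.33
= 8.43 MPa

8.43 MPa


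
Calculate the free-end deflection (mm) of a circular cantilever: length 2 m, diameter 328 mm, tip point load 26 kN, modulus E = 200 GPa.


I = pi * d^4 / 64 = pi * 328^4 / 64 = 568152959.9 mm^4
L = 2000.0 mm, P = 26000.0 N, E = 200000.0 MPa
delta = P * L^3 / (3 * E * I)
= 26000.0 * 2000.0^3 / (3 * 200000.0 * 568152959.9)
= 0.6102 mm

0.6102 mm


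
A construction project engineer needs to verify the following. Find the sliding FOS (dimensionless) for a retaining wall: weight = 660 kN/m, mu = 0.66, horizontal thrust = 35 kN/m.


Resisting force = mu * W = 0.66 * 660 = 435.6 kN/m
FOS = Resisting / Driving = 435.6 / 35
= 12.4457 (dimensionless)

12.4457 (dimensionless)


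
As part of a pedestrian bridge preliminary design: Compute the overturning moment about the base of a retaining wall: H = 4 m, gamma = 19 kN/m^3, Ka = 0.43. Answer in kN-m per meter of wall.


Pa = 0.5 * Ka * gamma * H^2
= 0.5 * 0.43 * 19 * 4^2
= 65.36 kN/m
Arm = H / 3 = 4 / 3 = 1.3333 m
Mo = Pa * arm = Pa * H / 3 = 65.36 * 4 / 3 = 87.1467 kN-m/m

87.1467 kN-m/m


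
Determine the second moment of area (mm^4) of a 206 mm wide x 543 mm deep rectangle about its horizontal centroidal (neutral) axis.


I = b * h^3 / 12
= 206 * 543^3 / 12
= 206 * 160103007 / 12
= 2748434953.5 mm^4

2748434953.5 mm^4


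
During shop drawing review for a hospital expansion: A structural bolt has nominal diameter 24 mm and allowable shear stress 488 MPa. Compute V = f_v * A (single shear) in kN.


A = pi * d^2 / 4 = pi * 24^2 / 4 = 452.3893 mm^2
V = f_v * A / 1000 = 488 * 452.3893 / 1000
= 220.766 kN

220.766 kN


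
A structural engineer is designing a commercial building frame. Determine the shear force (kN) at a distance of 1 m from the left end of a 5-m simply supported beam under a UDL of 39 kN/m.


R_A = w * L / 2 = 39 * 5 / 2 = 97.5 kN
V(x) = R_A - w * x = 97.5 - 39 * 1
= 58.5 kN

58.5 kN


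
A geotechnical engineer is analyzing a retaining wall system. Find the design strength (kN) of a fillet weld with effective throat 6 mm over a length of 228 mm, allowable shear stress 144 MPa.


Strength = throat * length * allowable stress
= 6 * 228 * 144 N
= 196992 N
= 196.99 kN

196.99 kN


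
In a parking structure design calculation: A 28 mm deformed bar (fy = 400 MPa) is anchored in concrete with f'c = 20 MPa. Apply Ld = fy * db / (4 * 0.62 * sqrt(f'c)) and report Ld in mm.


Ld = (fy * db) / (4 * 0.62 * sqrt(f'c))
= (400 * 28) / (4 * 0.62 * sqrt(20))
= 11200 / 11.0909
= 1009.84 mm

1009.84 mm


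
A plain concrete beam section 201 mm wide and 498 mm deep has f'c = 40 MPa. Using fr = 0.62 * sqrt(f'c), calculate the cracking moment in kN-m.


fr = 0.62 * sqrt(40) = 0.62 * 6.3246 = 3.9212 MPa
I = 201 * 498^3 / 12 = 2068725366.0 mm^4
y_t = 249.0 mm
M_cr = fr * I / y_t = 3.9212 * 2068725366.0 / 249.0 N-mm
= 32.5781 kN-m

32.5781 kN-m


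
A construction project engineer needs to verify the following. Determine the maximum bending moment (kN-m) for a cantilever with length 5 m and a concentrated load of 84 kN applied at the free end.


For a cantilever with a point load at the free end:
M_max = P * L = 84 * 5 = 420 kN-m

420 kN-m


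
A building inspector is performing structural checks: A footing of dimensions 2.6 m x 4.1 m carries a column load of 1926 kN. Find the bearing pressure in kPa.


A = 2.6 * 4.1 = 10.66 m^2
q = P / A = 1926 / 10.66
= 180.6754 kPa

180.6754 kPa


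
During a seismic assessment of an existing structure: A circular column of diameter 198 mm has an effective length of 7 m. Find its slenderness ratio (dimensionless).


Radius of gyration r = d / 4 = 198 / 4 = 49.5 mm
L_eff = 7000.0 mm
Slenderness ratio = L / r = 7000.0 / 49.5 = 141.41 (dimensionless)

141.41 (dimensionless)


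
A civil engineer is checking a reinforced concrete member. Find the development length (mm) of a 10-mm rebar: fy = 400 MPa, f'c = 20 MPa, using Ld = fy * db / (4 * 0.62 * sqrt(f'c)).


Ld = (fy * db) / (4 * 0.62 * sqrt(f'c))
= (400 * 10) / (4 * 0.62 * sqrt(20))
= 4000 / 11.0909
= 360.66 mm

360.66 mm


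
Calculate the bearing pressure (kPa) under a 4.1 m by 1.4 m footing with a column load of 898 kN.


A = 4.1 * 1.4 = 5.74 m^2
q = P / A = 898 / 5.74
= 156.446 kPa

156.446 kPa


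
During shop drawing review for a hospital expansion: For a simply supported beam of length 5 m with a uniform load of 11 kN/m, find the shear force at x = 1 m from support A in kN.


R_A = w * L / 2 = 11 * 5 / 2 = 27.5 kN
V(x) = R_A - w * x = 27.5 - 11 * 1
= 16.5 kN

16.5 kN


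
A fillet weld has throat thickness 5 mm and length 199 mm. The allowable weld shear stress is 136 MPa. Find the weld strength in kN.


Strength = throat * length * allowable stress
= 5 * 199 * 136 N
= 135320 N
= 135.32 kN

135.32 kN


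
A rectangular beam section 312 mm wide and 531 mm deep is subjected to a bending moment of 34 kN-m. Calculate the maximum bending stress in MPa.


I = b * h^3 / 12 = 312 * 531^3 / 12 = 3892753566.0 mm^4
y = h / 2 = 531 / 2 = 265.5 mm
M = 34 kN-m = 34000000.0 N-mm
sigma = M * y / I = 34000000.0 * 265.5 / 3892753566.0
= 2.32 MPa

2.32 MPa


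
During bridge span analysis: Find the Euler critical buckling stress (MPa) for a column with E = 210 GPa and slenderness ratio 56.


sigma_cr = pi^2 * E / lambda^2
= 9.8696 * 210000.0 / 56^2
= 9.8696 * 210000.0 / 3136
= 660.911 MPa

660.911 MPa


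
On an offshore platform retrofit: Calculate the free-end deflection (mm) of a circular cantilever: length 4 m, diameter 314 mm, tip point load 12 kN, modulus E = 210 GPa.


I = pi * d^4 / 64 = pi * 314^4 / 64 = 477186876.19 mm^4
L = 4000.0 mm, P = 12000.0 N, E = 210000.0 MPa
delta = P * L^3 / (3 * E * I)
= 12000.0 * 4000.0^3 / (3 * 210000.0 * 477186876.19)
= 2.5547 mm

2.5547 mm


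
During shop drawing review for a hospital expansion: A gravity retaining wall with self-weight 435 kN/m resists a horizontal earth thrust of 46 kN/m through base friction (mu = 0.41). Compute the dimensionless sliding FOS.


Resisting force = mu * W = 0.41 * 435 = 178.35 kN/m
FOS = Resisting / Driving = 178.35 / 46
= 3.8772 (dimensionless)

3.8772 (dimensionless)


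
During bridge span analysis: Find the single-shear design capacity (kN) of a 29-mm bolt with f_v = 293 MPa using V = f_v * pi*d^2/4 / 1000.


A = pi * d^2 / 4 = pi * 29^2 / 4 = 660.5199 mm^2
V = f_v * A / 1000 = 293 * 660.5199 / 1000
= 193.5323 kN

193.5323 kN


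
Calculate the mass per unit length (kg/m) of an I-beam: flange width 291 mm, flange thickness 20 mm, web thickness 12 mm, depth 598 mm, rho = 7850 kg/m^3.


A_flanges = 2 * 291 * 20 = 11640 mm^2
A_web = (598 - 2 * 20) * 12 = 6696 mm^2
A_total = 11640 + 6696 = 18336 mm^2 = 0.018336 m^2
Weight = rho * A = 7850 * 0.018336 = 143.9376 kg/m

143.9376 kg/m


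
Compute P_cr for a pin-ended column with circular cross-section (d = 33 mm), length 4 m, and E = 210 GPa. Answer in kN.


I = pi * d^4 / 64 = 58213.76 mm^4
L = 4000.0 mm
P_cr = pi^2 * E * I / L^2
= 9.8696 * 210000.0 * 58213.76 / 4000.0^2
= 7540.93 N = 7.5409 kN

7.5409 kN


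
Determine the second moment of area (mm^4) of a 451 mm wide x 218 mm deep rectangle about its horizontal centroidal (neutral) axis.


I = b * h^3 / 12
= 451 * 218^3 / 12
= 451 * 10360232 / 12
= 389372052.67 mm^4

389372052.67 mm^4


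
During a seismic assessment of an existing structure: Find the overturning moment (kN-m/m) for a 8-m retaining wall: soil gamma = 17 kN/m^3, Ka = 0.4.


Pa = 0.5 * Ka * gamma * H^2
= 0.5 * 0.4 * 17 * 8^2
= 217.6 kN/m
Arm = H / 3 = 8 / 3 = 2.6667 m
Mo = Pa * arm = Pa * H / 3 = 217.6 * 8 / 3 = 580.2667 kN-m/m

580.2667 kN-m/m


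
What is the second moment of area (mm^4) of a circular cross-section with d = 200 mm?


r = d / 2 = 200 / 2 = 100.0 mm
I = pi * r^4 / 4 = pi * 100.0^4 / 4
= 78539816.34 mm^4

78539816.34 mm^4


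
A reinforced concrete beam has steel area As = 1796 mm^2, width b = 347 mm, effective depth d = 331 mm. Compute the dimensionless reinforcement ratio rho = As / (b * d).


rho = As / (b * d)
= 1796 / (347 * 331)
= 1796 / 114857
= 0.015637 (dimensionless)

0.015637 (dimensionless)


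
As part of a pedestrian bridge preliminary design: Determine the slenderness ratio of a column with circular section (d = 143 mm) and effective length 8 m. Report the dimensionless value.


Radius of gyration r = d / 4 = 143 / 4 = 35.75 mm
L_eff = 8000.0 mm
Slenderness ratio = L / r = 8000.0 / 35.75 = 223.78 (dimensionless)

223.78 (dimensionless)


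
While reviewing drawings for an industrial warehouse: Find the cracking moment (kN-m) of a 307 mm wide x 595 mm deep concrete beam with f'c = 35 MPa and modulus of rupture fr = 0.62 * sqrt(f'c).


fr = 0.62 * sqrt(35) = 0.62 * 5.9161 = 3.668 MPa
I = 307 * 595^3 / 12 = 5388998052.08 mm^4
y_t = 297.5 mm
M_cr = fr * I / y_t = 3.668 * 5388998052.08 / 297.5 N-mm
= 66.4426 kN-m

66.4426 kN-m


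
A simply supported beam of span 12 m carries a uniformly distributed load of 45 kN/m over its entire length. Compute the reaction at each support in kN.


Total load = w * L = 45 * 12 = 540 kN
By symmetry, each reaction R = total / 2 = 540 / 2 = 270.0 kN

270.0 kN


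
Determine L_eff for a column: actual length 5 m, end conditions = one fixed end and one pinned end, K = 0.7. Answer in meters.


L_eff = K * L
= 0.7 * 5
= 3.5 m

3.5 m


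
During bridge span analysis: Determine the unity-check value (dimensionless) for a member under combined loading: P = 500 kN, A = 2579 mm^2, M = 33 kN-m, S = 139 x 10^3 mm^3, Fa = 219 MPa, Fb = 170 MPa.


f_a = P / A = 500000.0 / 2579 = 193.8736 MPa
f_b = M / S = 33000000.0 / 139000.0 = 237.4101 MPa
Ratio = f_a / Fa + f_b / Fb
= 193.8736 / 219 + 237.4101 / 170
= 2.2818 (dimensionless)

2.2818 (dimensionless)


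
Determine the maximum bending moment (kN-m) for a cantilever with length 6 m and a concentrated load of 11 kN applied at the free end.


For a cantilever with a point load at the free end:
M_max = P * L = 11 * 6 = 66 kN-m

66 kN-m


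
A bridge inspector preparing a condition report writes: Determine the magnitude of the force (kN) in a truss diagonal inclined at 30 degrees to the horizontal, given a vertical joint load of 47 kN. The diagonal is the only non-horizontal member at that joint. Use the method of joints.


At the joint, only the diagonal has a vertical component, so vertical equilibrium gives:
F * sin(30) = 47
F = 47 / sin(30)
= 47 / 0.5
= 94.0 kN

94.0 kN


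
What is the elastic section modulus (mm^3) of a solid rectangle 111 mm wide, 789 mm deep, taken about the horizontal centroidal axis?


S = b * h^2 / 6
= 111 * 789^2 / 6
= 111 * 622521 / 6
= 11516638.5 mm^3

11516638.5 mm^3


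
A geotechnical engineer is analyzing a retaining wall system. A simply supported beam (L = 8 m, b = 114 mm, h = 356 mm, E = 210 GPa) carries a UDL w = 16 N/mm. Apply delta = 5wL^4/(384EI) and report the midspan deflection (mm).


I = 114 * 356^3 / 12 = 428621152.0 mm^4
L = 8000.0 mm, w = 16 N/mm, E = 210000.0 MPa
delta = 5 * w * L^4 / (384 * E * I)
= 5 * 16 * 8000.0^4 / (384 * 210000.0 * 428621152.0)
= 9.4804 mm

9.4804 mm


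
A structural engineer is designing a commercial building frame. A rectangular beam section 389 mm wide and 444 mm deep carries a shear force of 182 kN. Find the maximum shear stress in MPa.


A = b * h = 389 * 444 = 172716 mm^2
V = 182 kN = 182000.0 N
tau_max = 1.5 * V / A = 1.5 * 182000.0 / 172716
= 1.5806 MPa

1.5806 MPa


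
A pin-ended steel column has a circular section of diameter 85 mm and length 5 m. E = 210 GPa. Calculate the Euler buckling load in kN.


I = pi * d^4 / 64 = 2562392.19 mm^4
L = 5000.0 mm
P_cr = pi^2 * E * I / L^2
= 9.8696 * 210000.0 * 2562392.19 / 5000.0^2
= 212434.3 N = 212.4343 kN

212.4343 kN


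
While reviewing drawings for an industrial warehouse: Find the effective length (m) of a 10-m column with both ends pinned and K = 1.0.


L_eff = K * L
= 1.0 * 10
= 10.0 m

10.0 m


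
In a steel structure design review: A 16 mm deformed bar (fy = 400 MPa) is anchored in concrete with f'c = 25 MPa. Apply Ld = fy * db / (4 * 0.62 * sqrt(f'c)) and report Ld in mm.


Ld = (fy * db) / (4 * 0.62 * sqrt(f'c))
= (400 * 16) / (4 * 0.62 * sqrt(25))
= 6400 / 12.4
= 516.13 mm

516.13 mm


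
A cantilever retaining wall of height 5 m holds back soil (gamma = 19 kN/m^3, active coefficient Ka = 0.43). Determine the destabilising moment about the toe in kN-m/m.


Pa = 0.5 * Ka * gamma * H^2
= 0.5 * 0.43 * 19 * 5^2
= 102.125 kN/m
Arm = H / 3 = 5 / 3 = 1.6667 m
Mo = Pa * arm = Pa * H / 3 = 102.125 * 5 / 3 = 170.2083 kN-m/m

170.2083 kN-m/m


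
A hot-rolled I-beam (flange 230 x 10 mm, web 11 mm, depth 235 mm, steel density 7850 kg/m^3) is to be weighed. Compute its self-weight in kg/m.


A_flanges = 2 * 230 * 10 = 4600 mm^2
A_web = (235 - 2 * 10) * 11 = 2365 mm^2
A_total = 4600 + 2365 = 6965 mm^2 = 0.006965 m^2
Weight = rho * A = 7850 * 0.006965 = 54.6752 kg/m

54.6752 kg/m


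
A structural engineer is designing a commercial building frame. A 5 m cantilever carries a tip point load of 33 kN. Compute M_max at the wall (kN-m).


For a cantilever with a point load at the free end:
M_max = P * L = 33 * 5 = 165 kN-m

165 kN-m


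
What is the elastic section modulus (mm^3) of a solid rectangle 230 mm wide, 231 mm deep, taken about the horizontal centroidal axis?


S = b * h^2 / 6
= 230 * 231^2 / 6
= 230 * 53361 / 6
= 2045505.0 mm^3

2045505.0 mm^3


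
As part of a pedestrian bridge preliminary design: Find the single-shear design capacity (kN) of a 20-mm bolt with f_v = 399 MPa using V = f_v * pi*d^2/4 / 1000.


A = pi * d^2 / 4 = pi * 20^2 / 4 = 314.1593 mm^2
V = f_v * A / 1000 = 399 * 314.1593 / 1000
= 125.3495 kN

125.3495 kN


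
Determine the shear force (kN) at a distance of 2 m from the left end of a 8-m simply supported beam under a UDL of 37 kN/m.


R_A = w * L / 2 = 37 * 8 / 2 = 148.0 kN
V(x) = R_A - w * x = 148.0 - 37 * 2
= 74.0 kN

74.0 kN


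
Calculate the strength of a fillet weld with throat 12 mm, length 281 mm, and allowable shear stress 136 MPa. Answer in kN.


Strength = throat * length * allowable stress
= 12 * 281 * 136 N
= 458592 N
= 458.59 kN

458.59 kN


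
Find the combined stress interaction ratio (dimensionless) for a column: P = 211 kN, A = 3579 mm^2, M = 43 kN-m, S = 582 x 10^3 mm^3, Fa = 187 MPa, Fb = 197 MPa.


f_a = P / A = 211000.0 / 3579 = 58.955 MPa
f_b = M / S = 43000000.0 / 582000.0 = 73.8832 MPa
Ratio = f_a / Fa + f_b / Fb
= 58.955 / 187 + 73.8832 / 197
= 0.6903 (dimensionless)

0.6903 (dimensionless)


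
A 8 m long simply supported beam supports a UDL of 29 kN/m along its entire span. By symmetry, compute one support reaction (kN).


Total load = w * L = 29 * 8 = 232 kN
By symmetry, each reaction R = total / 2 = 232 / 2 = 116.0 kN

116.0 kN


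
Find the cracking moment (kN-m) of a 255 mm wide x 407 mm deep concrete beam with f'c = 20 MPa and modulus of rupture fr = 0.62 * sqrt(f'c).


fr = 0.62 * sqrt(20) = 0.62 * 4.4721 = 2.7727 MPa
I = 255 * 407^3 / 12 = 1432656788.75 mm^4
y_t = 203.5 mm
M_cr = fr * I / y_t = 2.7727 * 1432656788.75 / 203.5 N-mm
= 19.5202 kN-m

19.5202 kN-m


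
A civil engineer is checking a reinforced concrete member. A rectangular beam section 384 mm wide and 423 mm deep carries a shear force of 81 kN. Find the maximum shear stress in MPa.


A = b * h = 384 * 423 = 162432 mm^2
V = 81 kN = 81000.0 N
tau_max = 1.5 * V / A = 1.5 * 81000.0 / 162432
= 0.748 MPa

0.748 MPa


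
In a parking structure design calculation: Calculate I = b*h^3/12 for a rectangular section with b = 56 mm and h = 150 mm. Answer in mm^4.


I = b * h^3 / 12
= 56 * 150^3 / 12
= 56 * 3375000 / 12
= 15750000.0 mm^4

15750000.0 mm^4


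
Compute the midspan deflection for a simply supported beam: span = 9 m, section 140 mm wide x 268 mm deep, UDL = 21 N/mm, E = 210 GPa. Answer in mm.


I = 140 * 268^3 / 12 = 224569706.67 mm^4
L = 9000.0 mm, w = 21 N/mm, E = 210000.0 MPa
delta = 5 * w * L^4 / (384 * E * I)
= 5 * 21 * 9000.0^4 / (384 * 210000.0 * 224569706.67)
= 38.0415 mm

38.0415 mm


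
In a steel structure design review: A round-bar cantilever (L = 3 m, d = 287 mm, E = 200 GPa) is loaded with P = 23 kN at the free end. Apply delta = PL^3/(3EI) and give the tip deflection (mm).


I = pi * d^4 / 64 = pi * 287^4 / 64 = 333040834.16 mm^4
L = 3000.0 mm, P = 23000.0 N, E = 200000.0 MPa
delta = P * L^3 / (3 * E * I)
= 23000.0 * 3000.0^3 / (3 * 200000.0 * 333040834.16)
= 3.1077 mm

3.1077 mm


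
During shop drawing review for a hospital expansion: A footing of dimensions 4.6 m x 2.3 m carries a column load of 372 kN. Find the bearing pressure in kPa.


A = 4.6 * 2.3 = 10.58 m^2
q = P / A = 372 / 10.58
= 35.1607 kPa

35.1607 kPa


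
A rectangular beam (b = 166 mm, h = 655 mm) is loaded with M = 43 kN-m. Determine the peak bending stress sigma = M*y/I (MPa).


I = b * h^3 / 12 = 166 * 655^3 / 12 = 3887324020.83 mm^4
y = h / 2 = 655 / 2 = 327.5 mm
M = 43 kN-m = 43000000.0 N-mm
sigma = M * y / I = 43000000.0 * 327.5 / 3887324020.83
= 3.62 MPa

3.62 MPa


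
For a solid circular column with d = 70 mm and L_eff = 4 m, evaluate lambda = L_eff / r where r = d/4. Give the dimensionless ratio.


Radius of gyration r = d / 4 = 70 / 4 = 17.5 mm
L_eff = 4000.0 mm
Slenderness ratio = L / r = 4000.0 / 17.5 = 228.57 (dimensionless)

228.57 (dimensionless)


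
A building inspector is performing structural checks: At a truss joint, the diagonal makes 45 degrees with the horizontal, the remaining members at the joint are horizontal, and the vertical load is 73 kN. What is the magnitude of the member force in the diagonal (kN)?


At the joint, only the diagonal has a vertical component, so vertical equilibrium gives:
F * sin(45) = 73
F = 73 / sin(45)
= 73 / 0.707107
= 103.24 kN

103.24 kN


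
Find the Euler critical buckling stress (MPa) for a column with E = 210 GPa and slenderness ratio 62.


sigma_cr = pi^2 * E / lambda^2
= 9.8696 * 210000.0 / 62^2
= 9.8696 * 210000.0 / 3844
= 539.1823 MPa

539.1823 MPa


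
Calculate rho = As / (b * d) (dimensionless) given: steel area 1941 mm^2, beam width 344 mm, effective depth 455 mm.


rho = As / (b * d)
= 1941 / (344 * 455)
= 1941 / 156520
= 0.012401 (dimensionless)

0.012401 (dimensionless)


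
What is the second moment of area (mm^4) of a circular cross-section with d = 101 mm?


r = d / 2 = 101 / 2 = 50.5 mm
I = pi * r^4 / 4 = pi * 50.5^4 / 4
= 5108052.99 mm^4

5108052.99 mm^4


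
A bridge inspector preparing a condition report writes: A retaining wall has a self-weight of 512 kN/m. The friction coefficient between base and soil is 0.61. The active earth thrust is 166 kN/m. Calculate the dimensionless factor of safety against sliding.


Resisting force = mu * W = 0.61 * 512 = 312.32 kN/m
FOS = Resisting / Driving = 312.32 / 166
= 1.8814 (dimensionless)

1.8814 (dimensionless)


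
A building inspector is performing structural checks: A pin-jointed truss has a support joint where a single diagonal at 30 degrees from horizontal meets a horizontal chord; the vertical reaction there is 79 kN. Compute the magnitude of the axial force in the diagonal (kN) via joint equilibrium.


At the joint, only the diagonal has a vertical component, so vertical equilibrium gives:
F * sin(30) = 79
F = 79 / sin(30)
= 79 / 0.5
= 158.0 kN

158.0 kN


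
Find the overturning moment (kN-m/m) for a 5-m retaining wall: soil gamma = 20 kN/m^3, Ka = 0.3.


Pa = 0.5 * Ka * gamma * H^2
= 0.5 * 0.3 * 20 * 5^2
= 75.0 kN/m
Arm = H / 3 = 5 / 3 = 1.6667 m
Mo = Pa * arm = Pa * H / 3 = 75.0 * 5 / 3 = 125.0 kN-m/m

125.0 kN-m/m


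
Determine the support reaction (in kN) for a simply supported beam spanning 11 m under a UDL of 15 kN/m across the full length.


Total load = w * L = 15 * 11 = 165 kN
By symmetry, each reaction R = total / 2 = 165 / 2 = 82.5 kN

82.5 kN


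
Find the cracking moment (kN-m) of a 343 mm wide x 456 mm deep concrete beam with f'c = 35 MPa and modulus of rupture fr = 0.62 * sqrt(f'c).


fr = 0.62 * sqrt(35) = 0.62 * 5.9161 = 3.668 MPa
I = 343 * 456^3 / 12 = 2710237824.0 mm^4
y_t = 228.0 mm
M_cr = fr * I / y_t = 3.668 * 2710237824.0 / 228.0 N-mm
= 43.6012 kN-m

43.6012 kN-m
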